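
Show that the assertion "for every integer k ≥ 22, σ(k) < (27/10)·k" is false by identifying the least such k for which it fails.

k = 60

We need the least integer k ≥ 22 for which the claim fails.
For k = 22, 23, 24, 25, …, 57, 58, 59 the conclusion holds.
k = 60: σ(60) = 168; 168 ≥ 162.
Thus k = 60 disproves the claim, and no smaller k works.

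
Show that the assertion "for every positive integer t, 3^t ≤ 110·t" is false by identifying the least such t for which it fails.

We need the least positive integer t for which 3^t > 110·t.
For t = 1, 2, 3, 4, 5 the conclusion holds.
t = 6: 3^t = 729 and 110·t = 660, so 729 > 660.
Hence t = 6 is a counterexample.

t = 6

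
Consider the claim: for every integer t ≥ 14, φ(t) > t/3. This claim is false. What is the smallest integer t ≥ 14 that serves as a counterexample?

t = 18

The first 4 eligible values, up to t = 17, all satisfy the conclusion.
t = 18: φ(18) = 6 and 18/3 = 6, so φ(18) ≤ 18/3.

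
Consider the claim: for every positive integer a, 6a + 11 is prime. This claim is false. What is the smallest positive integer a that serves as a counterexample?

a = 4

a = 1: 6a + 11 = 17, prime.
a = 2: 6a + 11 = 23, prime.
a = 3: 6a + 11 = 29, prime.
a = 4: 6a + 11 = 35 = 5 × 7, composite.
Hence a = 4 is a counterexample.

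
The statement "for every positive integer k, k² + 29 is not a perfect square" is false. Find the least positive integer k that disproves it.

k = 14

Check each positive integer k in order until k² + 29 is a perfect square.
For k = 1, 2, 3, 4, …, 11, 12, 13 the conclusion holds.
k = 14: 14² + 29 = 225 = 15², a perfect square.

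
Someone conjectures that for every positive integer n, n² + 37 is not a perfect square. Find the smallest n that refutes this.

n = 18

A counterexample is any positive integer n such that n² + 37 is a perfect square; we check each in order.
For n = 1, 2, 3, 4, …, 15, 16, 17 the conclusion holds.
n = 18: 18² + 37 = 361 = 19², a perfect square.
So n = 18 is the smallest counterexample.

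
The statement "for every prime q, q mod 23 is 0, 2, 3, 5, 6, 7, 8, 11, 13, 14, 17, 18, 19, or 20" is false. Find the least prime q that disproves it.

We need the least prime q for which the claim fails.
For q = 2, 3, 5, 7, …, 37, 41, 43 the conclusion holds.
q = 47: 47 mod 23 = 1 — not in {0, 2, 3, 5, 6, 7, 8, 11, 13, 14, 17, 18, 19, 20}.

q = 47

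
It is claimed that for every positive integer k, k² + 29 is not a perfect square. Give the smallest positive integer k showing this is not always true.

Check each positive integer k in order until k² + 29 is a perfect square.
For k = 1, 2, 3, 4, …, 11, 12, 13 the conclusion holds.
k = 14: 14² + 29 = 225 = 15², a perfect square.

k = 14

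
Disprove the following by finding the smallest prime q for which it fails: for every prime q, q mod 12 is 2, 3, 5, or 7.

We need the least prime q for which the claim fails.
The first 4 eligible values, up to q = 7, all satisfy the conclusion.
q = 11: 11 mod 12 = 11 — not in {2, 3, 5, 7}.
So q = 11 is the smallest counterexample.

q = 11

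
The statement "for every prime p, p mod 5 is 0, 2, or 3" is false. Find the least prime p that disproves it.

p = 11

Check each prime p in order until the claim fails.
The first 4 eligible values, up to p = 7, all satisfy the conclusion.
p = 11: 11 mod 5 = 1 — not in {0, 2, 3}.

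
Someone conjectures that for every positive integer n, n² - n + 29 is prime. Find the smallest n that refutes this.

For n = 1, 2 the conclusion holds.
n = 3: n² - n + 29 = 35 = 5 × 7, composite.
So n = 3 is the smallest counterexample.

n = 3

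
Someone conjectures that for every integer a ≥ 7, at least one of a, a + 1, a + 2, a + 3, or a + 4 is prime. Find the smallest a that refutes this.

We need the least integer a ≥ 7 for which a, a + 1, a + 2, a + 3, a + 4 are all composite.
For a = 7, 8, 9, 10, …, 21, 22, 23 the conclusion holds.
a = 24: 24 = 2 × 12; 25 = 5 × 5; 26 = 2 × 13; 27 = 3 × 9; 28 = 2 × 14 — all composite.
Thus a = 24 disproves the claim, and no smaller a works.

a = 24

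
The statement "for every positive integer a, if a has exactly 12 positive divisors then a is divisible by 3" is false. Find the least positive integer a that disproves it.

a = 140

Check each positive integer a in order until a has exactly 12 positive divisors but a is not divisible by 3.
For a = 60, 72, 84, 90, 96, 108, 126, 132 the conclusion holds.
a = 140: τ(140) = 12; 140 mod 3 = 2.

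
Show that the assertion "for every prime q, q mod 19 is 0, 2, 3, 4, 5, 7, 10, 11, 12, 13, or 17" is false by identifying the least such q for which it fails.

q = 37

The first 11 eligible values, up to q = 31, all satisfy the conclusion.
q = 37: 37 mod 19 = 18 — not in {0, 2, 3, 4, 5, 7, 10, 11, 12, 13, 17}.
Thus q = 37 disproves the claim, and no smaller q works.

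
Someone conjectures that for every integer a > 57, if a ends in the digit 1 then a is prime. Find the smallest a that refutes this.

a = 81

We need the least integer a > 57 for which a ends in the digit 1 but a is not prime.
For a = 61, 71 the conclusion holds.
a = 81: 81 ends in 1; 81 = 3 × 27, composite.
Hence a = 81 is a counterexample.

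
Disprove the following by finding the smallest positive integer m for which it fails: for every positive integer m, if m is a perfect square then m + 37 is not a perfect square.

m = 324

The first 17 eligible values, up to m = 289, all satisfy the conclusion.
m = 324: 324 = 18² and 324 + 37 = 361 = 19².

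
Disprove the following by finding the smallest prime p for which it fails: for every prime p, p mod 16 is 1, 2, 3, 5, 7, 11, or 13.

p = 31

A counterexample is any prime p such that the claim fails; we check each in order.
For p = 2, 3, 5, 7, 11, 13, 17, 19, 23, 29 the conclusion holds.
p = 31: 31 mod 16 = 15 — not in {1, 2, 3, 5, 7, 11, 13}.
So p = 31 is the smallest counterexample.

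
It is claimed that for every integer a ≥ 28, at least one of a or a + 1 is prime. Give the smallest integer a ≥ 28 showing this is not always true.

a = 32

Check each integer a ≥ 28 in order until a, a + 1 are both composite.
a = 28: 29 is prime.
a = 29: 29 is prime.
a = 30: 31 is prime.
a = 31: 31 is prime.
a = 32: 32 = 2 × 16; 33 = 3 × 11 — both composite.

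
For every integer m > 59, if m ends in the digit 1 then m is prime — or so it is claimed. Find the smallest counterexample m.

m = 81

We need the least integer m > 59 for which m ends in the digit 1 but m is not prime.
For m = 61, 71 the conclusion holds.
m = 81: 81 ends in 1; 81 = 3 × 27, composite.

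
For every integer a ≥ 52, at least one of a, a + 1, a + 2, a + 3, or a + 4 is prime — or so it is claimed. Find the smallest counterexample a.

a = 54

For a = 52, 53 the conclusion holds.
a = 54: 54 = 2 × 27; 55 = 5 × 11; 56 = 2 × 28; 57 = 3 × 19; 58 = 2 × 29 — all composite.
Hence a = 54 is a counterexample.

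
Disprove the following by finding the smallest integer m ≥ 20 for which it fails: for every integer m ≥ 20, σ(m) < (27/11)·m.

m = 24

We need the least integer m ≥ 20 for which the claim fails.
The first 4 eligible values, up to m = 23, all satisfy the conclusion.
m = 24: σ(24) = 60; 60 ≥ 648/11.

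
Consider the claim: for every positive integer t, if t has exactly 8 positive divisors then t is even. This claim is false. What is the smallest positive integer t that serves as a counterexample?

A counterexample is any positive integer t such that t has exactly 8 positive divisors but t is odd; we check each in order.
For t = 24, 30, 40, 42, …, 88, 102, 104 the conclusion holds.
t = 105: divisors of 105: 1, 3, 5, 7, 15, 21, 35, 105; 105 is odd.

t = 105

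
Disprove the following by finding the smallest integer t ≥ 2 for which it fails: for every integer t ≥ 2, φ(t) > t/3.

t = 6

Check each integer t ≥ 2 in order until the claim fails.
t = 2: φ(2) = 1 and 2/3 = 2/3, so φ(2) > 2/3.
t = 3: φ(3) = 2 and 3/3 = 1, so φ(3) > 3/3.
t = 4: φ(4) = 2 and 4/3 = 4/3, so φ(4) > 4/3.
t = 5: φ(5) = 4 and 5/3 = 5/3, so φ(5) > 5/3.
t = 6: φ(6) = 2 and 6/3 = 2, so φ(6) ≤ 6/3.
Thus t = 6 disproves the claim, and no smaller t works.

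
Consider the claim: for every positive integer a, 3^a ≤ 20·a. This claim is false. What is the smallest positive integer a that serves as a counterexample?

Check each positive integer a in order until 3^a > 20·a.
a = 1: 3^a = 3 and 20·a = 20, so 3 ≤ 20.
a = 2: 3^a = 9 and 20·a = 40, so 9 ≤ 40.
a = 3: 3^a = 27 and 20·a = 60, so 27 ≤ 60.
a = 4: 3^a = 81 and 20·a = 80, so 81 > 80.
Thus a = 4 disproves the claim, and no smaller a works.

a = 4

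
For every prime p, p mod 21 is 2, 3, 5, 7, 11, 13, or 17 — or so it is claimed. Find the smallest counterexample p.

p = 19

A counterexample is any prime p such that the claim fails; we check each in order.
For p = 2, 3, 5, 7, 11, 13, 17 the conclusion holds.
p = 19: 19 mod 21 = 19 — not in {2, 3, 5, 7, 11, 13, 17}.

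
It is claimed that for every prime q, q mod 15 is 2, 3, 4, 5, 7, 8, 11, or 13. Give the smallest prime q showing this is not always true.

We need the least prime q for which the claim fails.
For q = 2, 3, 5, 7, 11, 13, 17, 19, 23 the conclusion holds.
q = 29: 29 mod 15 = 14 — not in {2, 3, 4, 5, 7, 8, 11, 13}.
Hence q = 29 is a counterexample.

q = 29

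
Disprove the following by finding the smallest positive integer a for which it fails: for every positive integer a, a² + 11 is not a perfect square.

We need the least positive integer a for which a² + 11 is a perfect square.
For a = 1, 2, 3, 4 the conclusion holds.
a = 5: 5² + 11 = 36 = 6², a perfect square.
So a = 5 is the smallest counterexample.

a = 5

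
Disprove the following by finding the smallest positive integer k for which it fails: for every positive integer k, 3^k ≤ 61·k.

k = 6

We need the least positive integer k for which 3^k > 61·k.
The first 5 eligible values, up to k = 5, all satisfy the conclusion.
k = 6: 3^k = 729 and 61·k = 366, so 729 > 366.
So k = 6 is the smallest counterexample.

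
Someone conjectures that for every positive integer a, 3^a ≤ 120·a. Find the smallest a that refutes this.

a = 6

Check each positive integer a in order until 3^a > 120·a.
The first 5 eligible values, up to a = 5, all satisfy the conclusion.
a = 6: 3^a = 729 and 120·a = 720, so 729 > 720.
Thus a = 6 disproves the claim, and no smaller a works.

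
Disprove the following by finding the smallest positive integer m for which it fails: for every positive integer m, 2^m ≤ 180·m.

For m = 1, 2, 3, 4, 5, 6, 7, 8, 9, 10 the conclusion holds.
m = 11: 2^m = 2048 and 180·m = 1980, so 2048 > 1980.

m = 11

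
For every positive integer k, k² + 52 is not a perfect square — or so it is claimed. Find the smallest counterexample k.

Check each positive integer k in order until k² + 52 is a perfect square.
The first 11 eligible values, up to k = 11, all satisfy the conclusion.
k = 12: 12² + 52 = 196 = 14², a perfect square.
Thus k = 12 disproves the claim, and no smaller k works.

k = 12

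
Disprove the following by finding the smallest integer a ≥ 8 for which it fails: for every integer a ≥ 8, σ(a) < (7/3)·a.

A counterexample is any integer a ≥ 8 such that the claim fails; we check each in order.
a = 8: σ(8) = 15; 15 < 56/3.
a = 9: σ(9) = 13; 13 < 21.
a = 10: σ(10) = 18; 18 < 70/3.
a = 11: σ(11) = 12; 12 < 77/3.
a = 12: σ(12) = 28; 28 ≥ 28.
Hence a = 12 is a counterexample.

a = 12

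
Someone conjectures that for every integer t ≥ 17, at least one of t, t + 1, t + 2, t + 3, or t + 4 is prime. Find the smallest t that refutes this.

We need the least integer t ≥ 17 for which t, t + 1, t + 2, t + 3, t + 4 are all composite.
The first 7 eligible values, up to t = 23, all satisfy the conclusion.
t = 24: 24 = 2 × 12; 25 = 5 × 5; 26 = 2 × 13; 27 = 3 × 9; 28 = 2 × 14 — all composite.
Hence t = 24 is a counterexample.

t = 24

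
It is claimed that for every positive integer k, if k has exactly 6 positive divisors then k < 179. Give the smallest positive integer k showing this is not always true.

k = 188

Check each positive integer k in order until k has exactly 6 positive divisors but the claim fails.
For k = 12, 18, 20, 28, …, 171, 172, 175 the conclusion holds.
k = 188: τ(188) = 6; 188 ≥ 179.
Thus k = 188 disproves the claim, and no smaller k works.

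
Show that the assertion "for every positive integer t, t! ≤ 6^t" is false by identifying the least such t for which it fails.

t = 14

A counterexample is any positive integer t such that t! > 6^t; we check each in order.
For t = 1, 2, 3, 4, …, 11, 12, 13 the conclusion holds.
t = 14: t! = 87178291200 and 6^t = 78364164096, so 87178291200 > 78364164096.
Hence t = 14 is a counterexample.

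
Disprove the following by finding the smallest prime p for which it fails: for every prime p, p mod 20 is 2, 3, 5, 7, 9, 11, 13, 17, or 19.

A counterexample is any prime p such that the claim fails; we check each in order.
For p = 2, 3, 5, 7, …, 29, 31, 37 the conclusion holds.
p = 41: 41 mod 20 = 1 — not in {2, 3, 5, 7, 9, 11, 13, 17, 19}.
Hence p = 41 is a counterexample.

p = 41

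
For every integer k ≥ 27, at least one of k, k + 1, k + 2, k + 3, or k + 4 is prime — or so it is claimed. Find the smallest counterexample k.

Check each integer k ≥ 27 in order until k, k + 1, k + 2, k + 3, k + 4 are all composite.
The first 5 eligible values, up to k = 31, all satisfy the conclusion.
k = 32: 32 = 2 × 16; 33 = 3 × 11; 34 = 2 × 17; 35 = 5 × 7; 36 = 2 × 18 — all composite.
So k = 32 is the smallest counterexample.

k = 32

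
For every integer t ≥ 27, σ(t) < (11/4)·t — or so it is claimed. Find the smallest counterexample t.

Check each integer t ≥ 27 in order until the claim fails.
For t = 27, 28, 29, 30, …, 57, 58, 59 the conclusion holds.
t = 60: σ(60) = 168; 168 ≥ 165.
Thus t = 60 disproves the claim, and no smaller t works.

t = 60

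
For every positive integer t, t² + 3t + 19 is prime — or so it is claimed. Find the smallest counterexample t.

Check each positive integer t in order until t² + 3t + 19 is not prime.
For t = 1, 2, 3, 4, …, 12, 13, 14 the conclusion holds.
t = 15: t² + 3t + 19 = 289 = 17 × 17, composite.
Hence t = 15 is a counterexample.

t = 15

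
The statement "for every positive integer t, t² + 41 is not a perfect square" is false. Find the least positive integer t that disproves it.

t = 20

Check each positive integer t in order until t² + 41 is a perfect square.
For t = 1, 2, 3, 4, …, 17, 18, 19 the conclusion holds.
t = 20: 20² + 41 = 441 = 21², a perfect square.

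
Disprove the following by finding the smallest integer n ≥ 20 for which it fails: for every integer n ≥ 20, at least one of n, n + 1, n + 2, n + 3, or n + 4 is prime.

n = 24

n = 20: 23 is prime.
n = 21: 23 is prime.
n = 22: 23 is prime.
n = 23: 23 is prime.
n = 24: 24 = 2 × 12; 25 = 5 × 5; 26 = 2 × 13; 27 = 3 × 9; 28 = 2 × 14 — all composite.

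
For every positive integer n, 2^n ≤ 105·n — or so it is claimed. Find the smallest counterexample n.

Check each positive integer n in order until 2^n > 105·n.
For n = 1, 2, 3, 4, 5, 6, 7, 8, 9, 10 the conclusion holds.
n = 11: 2^n = 2048 and 105·n = 1155, so 2048 > 1155.

n = 11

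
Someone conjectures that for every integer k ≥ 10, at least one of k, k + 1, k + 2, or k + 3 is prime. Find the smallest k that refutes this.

k = 24

The first 14 eligible values, up to k = 23, all satisfy the conclusion.
k = 24: 24 = 2 × 12; 25 = 5 × 5; 26 = 2 × 13; 27 = 3 × 9 — all composite.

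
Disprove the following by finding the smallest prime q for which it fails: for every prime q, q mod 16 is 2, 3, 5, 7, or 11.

A counterexample is any prime q such that the claim fails; we check each in order.
For q = 2, 3, 5, 7, 11 the conclusion holds.
q = 13: 13 mod 16 = 13 — not in {2, 3, 5, 7, 11}.

q = 13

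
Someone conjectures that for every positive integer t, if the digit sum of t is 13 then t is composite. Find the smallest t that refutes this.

t = 67

For t = 49, 58 the conclusion holds.
t = 67: digit sum 13; 67 is prime, not composite.
Thus t = 67 disproves the claim, and no smaller t works.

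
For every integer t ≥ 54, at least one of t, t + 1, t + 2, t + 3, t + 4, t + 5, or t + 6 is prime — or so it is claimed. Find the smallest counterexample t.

A counterexample is any integer t ≥ 54 such that t, t + 1, t + 2, t + 3, t + 4, t + 5, t + 6 are all composite; we check each in order.
For t = 54, 55, 56, 57, …, 87, 88, 89 the conclusion holds.
t = 90: 90 = 2 × 45; 91 = 7 × 13; 92 = 2 × 46; 93 = 3 × 31; 94 = 2 × 47; 95 = 5 × 19; 96 = 2 × 48 — all composite.

t = 90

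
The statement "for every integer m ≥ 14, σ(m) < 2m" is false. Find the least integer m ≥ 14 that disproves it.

m = 18

We need the least integer m ≥ 14 for which the claim fails.
The first 4 eligible values, up to m = 17, all satisfy the conclusion.
m = 18: σ(18) = 39; 39 ≥ 36.
So m = 18 is the smallest counterexample.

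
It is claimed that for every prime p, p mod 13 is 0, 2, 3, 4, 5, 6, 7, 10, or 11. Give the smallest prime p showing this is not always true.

For p = 2, 3, 5, 7, …, 37, 41, 43 the conclusion holds.
p = 47: 47 mod 13 = 8 — not in {0, 2, 3, 4, 5, 6, 7, 10, 11}.
Thus p = 47 disproves the claim, and no smaller p works.

p = 47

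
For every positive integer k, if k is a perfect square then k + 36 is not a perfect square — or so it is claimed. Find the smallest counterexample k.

For k = 1, 4, 9, 16, 25, 36, 49 the conclusion holds.
k = 64: 64 = 8² and 64 + 36 = 100 = 10².
Thus k = 64 disproves the claim, and no smaller k works.

k = 64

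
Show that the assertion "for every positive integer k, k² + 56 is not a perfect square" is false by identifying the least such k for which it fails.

k = 5

Check each positive integer k in order until k² + 56 is a perfect square.
k = 1: 1² + 56 = 57, not a perfect square.
k = 2: 2² + 56 = 60, not a perfect square.
k = 3: 3² + 56 = 65, not a perfect square.
k = 4: 4² + 56 = 72, not a perfect square.
k = 5: 5² + 56 = 81 = 9², a perfect square.
Hence k = 5 is a counterexample.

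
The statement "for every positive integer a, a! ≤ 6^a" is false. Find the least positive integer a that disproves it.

Check each positive integer a in order until a! > 6^a.
For a = 1, 2, 3, 4, …, 11, 12, 13 the conclusion holds.
a = 14: a! = 87178291200 and 6^a = 78364164096, so 87178291200 > 78364164096.
So a = 14 is the smallest counterexample.

a = 14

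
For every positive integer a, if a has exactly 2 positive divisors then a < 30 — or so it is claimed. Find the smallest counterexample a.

We need the least positive integer a for which a has exactly 2 positive divisors but the claim fails.
For a = 2, 3, 5, 7, 11, 13, 17, 19, 23, 29 the conclusion holds.
a = 31: τ(31) = 2; 31 ≥ 30.

a = 31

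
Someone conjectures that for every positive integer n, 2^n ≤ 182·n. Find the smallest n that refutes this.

Check each positive integer n in order until 2^n > 182·n.
For n = 1, 2, 3, 4, 5, 6, 7, 8, 9, 10 the conclusion holds.
n = 11: 2^n = 2048 and 182·n = 2002, so 2048 > 2002.
Thus n = 11 disproves the claim, and no smaller n works.

n = 11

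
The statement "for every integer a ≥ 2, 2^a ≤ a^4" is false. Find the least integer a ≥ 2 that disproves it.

a = 17

The first 15 eligible values, up to a = 16, all satisfy the conclusion.
a = 17: 2^a = 131072 and a^4 = 83521, so 131072 > 83521.
Hence a = 17 is a counterexample.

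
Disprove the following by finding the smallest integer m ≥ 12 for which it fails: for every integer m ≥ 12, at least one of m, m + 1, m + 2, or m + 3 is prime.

For m = 12, 13, 14, 15, …, 21, 22, 23 the conclusion holds.
m = 24: 24 = 2 × 12; 25 = 5 × 5; 26 = 2 × 13; 27 = 3 × 9 — all composite.

m = 24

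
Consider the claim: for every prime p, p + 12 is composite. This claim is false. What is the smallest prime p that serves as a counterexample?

p = 2: p + 12 = 14 = 2 × 7, composite.
p = 3: p + 12 = 15 = 3 × 5, composite.
p = 5: p + 12 = 17, prime — not composite.

p = 5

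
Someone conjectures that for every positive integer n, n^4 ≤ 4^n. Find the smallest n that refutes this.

n = 3

We need the least positive integer n for which n^4 > 4^n.
n = 1: n^4 = 1 and 4^n = 4, so 1 ≤ 4.
n = 2: n^4 = 16 and 4^n = 16, so 16 ≤ 16.
n = 3: n^4 = 81 and 4^n = 64, so 81 > 64.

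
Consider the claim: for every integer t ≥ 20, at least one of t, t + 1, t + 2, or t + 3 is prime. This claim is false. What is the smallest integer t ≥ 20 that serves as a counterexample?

A counterexample is any integer t ≥ 20 such that t, t + 1, t + 2, t + 3 are all composite; we check each in order.
For t = 20, 21, 22, 23 the conclusion holds.
t = 24: 24 = 2 × 12; 25 = 5 × 5; 26 = 2 × 13; 27 = 3 × 9 — all composite.

t = 24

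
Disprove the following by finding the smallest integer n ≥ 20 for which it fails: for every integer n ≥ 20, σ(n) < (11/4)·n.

n = 60

We need the least integer n ≥ 20 for which the claim fails.
The first 40 eligible values, up to n = 59, all satisfy the conclusion.
n = 60: σ(60) = 168; 168 ≥ 165.
Thus n = 60 disproves the claim, and no smaller n works.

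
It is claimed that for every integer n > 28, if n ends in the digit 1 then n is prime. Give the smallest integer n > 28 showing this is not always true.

For n = 31, 41 the conclusion holds.
n = 51: 51 ends in 1; 51 = 3 × 17, composite.
Thus n = 51 disproves the claim, and no smaller n works.

n = 51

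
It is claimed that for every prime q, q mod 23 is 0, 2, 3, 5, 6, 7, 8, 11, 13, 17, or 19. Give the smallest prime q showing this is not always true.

For q = 2, 3, 5, 7, …, 23, 29, 31 the conclusion holds.
q = 37: 37 mod 23 = 14 — not in {0, 2, 3, 5, 6, 7, 8, 11, 13, 17, 19}.

q = 37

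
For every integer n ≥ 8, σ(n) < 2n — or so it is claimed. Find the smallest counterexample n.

n = 12

For n = 8, 9, 10, 11 the conclusion holds.
n = 12: σ(12) = 28; 28 ≥ 24.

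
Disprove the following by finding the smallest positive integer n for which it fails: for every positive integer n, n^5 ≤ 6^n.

For n = 1, 2 the conclusion holds.
n = 3: n^5 = 243 and 6^n = 216, so 243 > 216.
So n = 3 is the smallest counterexample.

n = 3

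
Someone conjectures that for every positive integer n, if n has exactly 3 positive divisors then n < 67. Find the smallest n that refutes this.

A counterexample is any positive integer n such that n has exactly 3 positive divisors but the claim fails; we check each in order.
n = 4: τ(4) = 3; 4 < 67.
n = 9: τ(9) = 3; 9 < 67.
n = 25: τ(25) = 3; 25 < 67.
n = 49: τ(49) = 3; 49 < 67.
n = 121: τ(121) = 3; 121 ≥ 67.
So n = 121 is the smallest counterexample.

n = 121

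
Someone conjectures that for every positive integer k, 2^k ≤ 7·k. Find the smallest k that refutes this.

k = 6

A counterexample is any positive integer k such that 2^k > 7·k; we check each in order.
k = 1: 2^k = 2 and 7·k = 7, so 2 ≤ 7.
k = 2: 2^k = 4 and 7·k = 14, so 4 ≤ 14.
k = 3: 2^k = 8 and 7·k = 21, so 8 ≤ 21.
k = 4: 2^k = 16 and 7·k = 28, so 16 ≤ 28.
k = 5: 2^k = 32 and 7·k = 35, so 32 ≤ 35.
k = 6: 2^k = 64 and 7·k = 42, so 64 > 42.
So k = 6 is the smallest counterexample.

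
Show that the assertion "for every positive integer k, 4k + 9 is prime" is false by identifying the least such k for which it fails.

k = 3

We need the least positive integer k for which 4k + 9 is not prime.
k = 1: 4k + 9 = 13, prime.
k = 2: 4k + 9 = 17, prime.
k = 3: 4k + 9 = 21 = 3 × 7, composite.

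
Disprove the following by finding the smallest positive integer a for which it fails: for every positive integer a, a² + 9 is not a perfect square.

a = 4

A counterexample is any positive integer a such that a² + 9 is a perfect square; we check each in order.
For a = 1, 2, 3 the conclusion holds.
a = 4: 4² + 9 = 25 = 5², a perfect square.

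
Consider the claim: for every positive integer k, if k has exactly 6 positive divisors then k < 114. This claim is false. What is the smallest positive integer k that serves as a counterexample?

A counterexample is any positive integer k such that k has exactly 6 positive divisors but the claim fails; we check each in order.
The first 16 eligible values, up to k = 99, all satisfy the conclusion.
k = 116: τ(116) = 6; 116 ≥ 114.
Hence k = 116 is a counterexample.

k = 116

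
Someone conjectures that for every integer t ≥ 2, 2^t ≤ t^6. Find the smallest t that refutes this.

t = 30

For t = 2, 3, 4, 5, …, 27, 28, 29 the conclusion holds.
t = 30: 2^t = 1073741824 and t^6 = 729000000, so 1073741824 > 729000000.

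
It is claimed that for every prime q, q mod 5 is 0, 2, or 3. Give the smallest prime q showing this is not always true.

q = 2: 2 mod 5 = 2.
q = 3: 3 mod 5 = 3.
q = 5: 5 mod 5 = 0.
q = 7: 7 mod 5 = 2.
q = 11: 11 mod 5 = 1 — not in {0, 2, 3}.

q = 11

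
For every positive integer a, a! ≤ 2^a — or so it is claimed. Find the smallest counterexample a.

A counterexample is any positive integer a such that a! > 2^a; we check each in order.
a = 1: a! = 1 and 2^a = 2, so 1 ≤ 2.
a = 2: a! = 2 and 2^a = 4, so 2 ≤ 4.
a = 3: a! = 6 and 2^a = 8, so 6 ≤ 8.
a = 4: a! = 24 and 2^a = 16, so 24 > 16.

a = 4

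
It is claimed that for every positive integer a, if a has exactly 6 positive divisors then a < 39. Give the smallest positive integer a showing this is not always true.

For a = 12, 18, 20, 28, 32 the conclusion holds.
a = 44: τ(44) = 6; 44 ≥ 39.

a = 44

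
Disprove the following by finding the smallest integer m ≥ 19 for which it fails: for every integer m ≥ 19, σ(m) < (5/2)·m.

A counterexample is any integer m ≥ 19 such that the claim fails; we check each in order.
For m = 19, 20, 21, 22, 23 the conclusion holds.
m = 24: σ(24) = 60; 60 ≥ 60.
Hence m = 24 is a counterexample.

m = 24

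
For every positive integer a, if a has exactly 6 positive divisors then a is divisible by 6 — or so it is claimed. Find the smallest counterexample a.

a = 20

Check each positive integer a in order until a has exactly 6 positive divisors but a is not divisible by 6.
For a = 12, 18 the conclusion holds.
a = 20: τ(20) = 6; 20 mod 6 = 2.
Hence a = 20 is a counterexample.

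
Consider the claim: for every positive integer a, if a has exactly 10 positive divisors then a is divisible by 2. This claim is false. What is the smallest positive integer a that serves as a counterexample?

a = 405

A counterexample is any positive integer a such that a has exactly 10 positive divisors but a is not divisible by 2; we check each in order.
The first 9 eligible values, up to a = 368, all satisfy the conclusion.
a = 405: τ(405) = 10; 405 mod 2 = 1.
Thus a = 405 disproves the claim, and no smaller a works.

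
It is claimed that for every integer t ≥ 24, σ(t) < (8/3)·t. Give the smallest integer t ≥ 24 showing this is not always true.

t = 60

A counterexample is any integer t ≥ 24 such that the claim fails; we check each in order.
For t = 24, 25, 26, 27, …, 57, 58, 59 the conclusion holds.
t = 60: σ(60) = 168; 168 ≥ 160.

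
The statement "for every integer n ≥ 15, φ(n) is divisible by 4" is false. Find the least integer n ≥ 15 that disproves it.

n = 18

Check each integer n ≥ 15 in order until φ(n) is not divisible by 4.
n = 15: φ(15) = 8; 8 mod 4 = 0.
n = 16: φ(16) = 8; 8 mod 4 = 0.
n = 17: φ(17) = 16; 16 mod 4 = 0.
n = 18: φ(18) = 6; 6 mod 4 = 2.
Thus n = 18 disproves the claim, and no smaller n works.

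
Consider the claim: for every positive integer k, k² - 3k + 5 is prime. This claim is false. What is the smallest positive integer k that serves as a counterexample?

k = 4

We need the least positive integer k for which k² - 3k + 5 is not prime.
k = 1: k² - 3k + 5 = 3, prime.
k = 2: k² - 3k + 5 = 3, prime.
k = 3: k² - 3k + 5 = 5, prime.
k = 4: k² - 3k + 5 = 9 = 3 × 3, composite.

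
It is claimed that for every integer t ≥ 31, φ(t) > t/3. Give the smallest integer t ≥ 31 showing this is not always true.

t = 31: φ(31) = 30 and 31/3 = 31/3, so φ(31) > 31/3.
t = 32: φ(32) = 16 and 32/3 = 32/3, so φ(32) > 32/3.
t = 33: φ(33) = 20 and 33/3 = 11, so φ(33) > 33/3.
t = 34: φ(34) = 16 and 34/3 = 34/3, so φ(34) > 34/3.
t = 35: φ(35) = 24 and 35/3 = 35/3, so φ(35) > 35/3.
t = 36: φ(36) = 12 and 36/3 = 12, so φ(36) ≤ 36/3.

t = 36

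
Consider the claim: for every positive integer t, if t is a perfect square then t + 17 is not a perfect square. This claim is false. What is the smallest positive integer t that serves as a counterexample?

t = 64

For t = 1, 4, 9, 16, 25, 36, 49 the conclusion holds.
t = 64: 64 = 8² and 64 + 17 = 81 = 9².
Hence t = 64 is a counterexample.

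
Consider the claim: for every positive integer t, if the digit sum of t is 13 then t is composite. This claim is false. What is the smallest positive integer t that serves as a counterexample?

t = 67

For t = 49, 58 the conclusion holds.
t = 67: digit sum 13; 67 is prime, not composite.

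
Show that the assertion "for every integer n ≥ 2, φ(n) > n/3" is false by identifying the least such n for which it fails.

We need the least integer n ≥ 2 for which the claim fails.
For n = 2, 3, 4, 5 the conclusion holds.
n = 6: φ(6) = 2 and 6/3 = 2, so φ(6) ≤ 6/3.

n = 6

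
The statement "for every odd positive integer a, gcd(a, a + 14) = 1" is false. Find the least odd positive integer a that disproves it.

We need the least odd positive integer a for which gcd(a, a + 14) > 1.
a = 1: gcd(1, 15) = 1.
a = 3: gcd(3, 17) = 1.
a = 5: gcd(5, 19) = 1.
a = 7: gcd(7, 21) = 7.
Thus a = 7 disproves the claim, and no smaller a works.

a = 7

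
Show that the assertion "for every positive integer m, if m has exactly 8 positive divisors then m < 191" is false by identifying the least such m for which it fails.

Check each positive integer m in order until m has exactly 8 positive divisors but the claim fails.
The first 30 eligible values, up to m = 190, all satisfy the conclusion.
m = 195: τ(195) = 8; 195 ≥ 191.

m = 195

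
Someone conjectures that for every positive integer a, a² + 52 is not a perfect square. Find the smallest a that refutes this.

a = 12

Check each positive integer a in order until a² + 52 is a perfect square.
The first 11 eligible values, up to a = 11, all satisfy the conclusion.
a = 12: 12² + 52 = 196 = 14², a perfect square.
Thus a = 12 disproves the claim, and no smaller a works.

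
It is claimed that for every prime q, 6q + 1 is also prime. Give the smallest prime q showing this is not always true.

Check each prime q in order until 6q + 1 is not prime.
The first 7 eligible values, up to q = 17, all satisfy the conclusion.
q = 19: 6q + 1 = 115 = 5 × 23, not prime.
Hence q = 19 is a counterexample.

q = 19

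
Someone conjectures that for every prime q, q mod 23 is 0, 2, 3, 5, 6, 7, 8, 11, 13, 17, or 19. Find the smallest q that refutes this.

We need the least prime q for which the claim fails.
The first 11 eligible values, up to q = 31, all satisfy the conclusion.
q = 37: 37 mod 23 = 14 — not in {0, 2, 3, 5, 6, 7, 8, 11, 13, 17, 19}.

q = 37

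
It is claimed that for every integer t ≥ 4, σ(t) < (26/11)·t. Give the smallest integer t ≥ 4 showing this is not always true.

t = 24

For t = 4, 5, 6, 7, …, 21, 22, 23 the conclusion holds.
t = 24: σ(24) = 60; 60 ≥ 624/11.
Thus t = 24 disproves the claim, and no smaller t works.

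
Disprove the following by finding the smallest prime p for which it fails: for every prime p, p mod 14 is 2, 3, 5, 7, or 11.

p = 13

A counterexample is any prime p such that the claim fails; we check each in order.
For p = 2, 3, 5, 7, 11 the conclusion holds.
p = 13: 13 mod 14 = 13 — not in {2, 3, 5, 7, 11}.
Hence p = 13 is a counterexample.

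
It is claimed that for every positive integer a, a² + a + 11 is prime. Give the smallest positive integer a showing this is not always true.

a = 10

For a = 1, 2, 3, 4, 5, 6, 7, 8, 9 the conclusion holds.
a = 10: a² + a + 11 = 121 = 11 × 11, composite.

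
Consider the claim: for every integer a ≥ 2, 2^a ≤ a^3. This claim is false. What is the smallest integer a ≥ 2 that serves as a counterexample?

Check each integer a ≥ 2 in order until 2^a > a^3.
a = 2: 2^a = 4 and a^3 = 8, so 4 ≤ 8.
a = 3: 2^a = 8 and a^3 = 27, so 8 ≤ 27.
a = 4: 2^a = 16 and a^3 = 64, so 16 ≤ 64.
a = 5: 2^a = 32 and a^3 = 125, so 32 ≤ 125.
a = 6: 2^a = 64 and a^3 = 216, so 64 ≤ 216.
a = 7: 2^a = 128 and a^3 = 343, so 128 ≤ 343.
a = 8: 2^a = 256 and a^3 = 512, so 256 ≤ 512.
a = 9: 2^a = 512 and a^3 = 729, so 512 ≤ 729.
a = 10: 2^a = 1024 and a^3 = 1000, so 1024 > 1000.
Thus a = 10 disproves the claim, and no smaller a works.

a = 10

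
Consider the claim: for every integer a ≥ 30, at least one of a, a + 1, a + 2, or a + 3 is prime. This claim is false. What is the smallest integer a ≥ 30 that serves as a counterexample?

a = 32

A counterexample is any integer a ≥ 30 such that a, a + 1, a + 2, a + 3 are all composite; we check each in order.
a = 30: 31 is prime.
a = 31: 31 is prime.
a = 32: 32 = 2 × 16; 33 = 3 × 11; 34 = 2 × 17; 35 = 5 × 7 — all composite.
Hence a = 32 is a counterexample.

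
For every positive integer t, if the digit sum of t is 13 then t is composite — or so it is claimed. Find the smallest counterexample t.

t = 67

t = 49: digit sum 13; 49 is composite.
t = 58: digit sum 13; 58 is composite.
t = 67: digit sum 13; 67 is prime, not composite.
Thus t = 67 disproves the claim, and no smaller t works.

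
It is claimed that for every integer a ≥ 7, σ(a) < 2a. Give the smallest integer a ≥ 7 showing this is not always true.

a = 12

We need the least integer a ≥ 7 for which the claim fails.
The first 5 eligible values, up to a = 11, all satisfy the conclusion.
a = 12: σ(12) = 28; 28 ≥ 24.
Thus a = 12 disproves the claim, and no smaller a works.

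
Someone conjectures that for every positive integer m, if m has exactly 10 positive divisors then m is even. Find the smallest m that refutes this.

A counterexample is any positive integer m such that m has exactly 10 positive divisors but m is odd; we check each in order.
The first 9 eligible values, up to m = 368, all satisfy the conclusion.
m = 405: divisors of 405: 10 divisors; 405 is odd.

m = 405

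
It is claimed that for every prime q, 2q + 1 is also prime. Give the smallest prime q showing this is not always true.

q = 7

We need the least prime q for which 2q + 1 is not prime.
For q = 2, 3, 5 the conclusion holds.
q = 7: 2q + 1 = 15 = 3 × 5, not prime.
Thus q = 7 disproves the claim, and no smaller q works.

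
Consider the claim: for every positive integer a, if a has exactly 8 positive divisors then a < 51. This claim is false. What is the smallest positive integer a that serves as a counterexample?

a = 54

We need the least positive integer a for which a has exactly 8 positive divisors but the claim fails.
a = 24: τ(24) = 8; 24 < 51.
a = 30: τ(30) = 8; 30 < 51.
a = 40: τ(40) = 8; 40 < 51.
a = 42: τ(42) = 8; 42 < 51.
a = 54: τ(54) = 8; 54 ≥ 51.
Thus a = 54 disproves the claim, and no smaller a works.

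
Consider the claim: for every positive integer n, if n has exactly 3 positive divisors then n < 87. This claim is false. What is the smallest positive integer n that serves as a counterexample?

n = 121

We need the least positive integer n for which n has exactly 3 positive divisors but the claim fails.
n = 4: τ(4) = 3; 4 < 87.
n = 9: τ(9) = 3; 9 < 87.
n = 25: τ(25) = 3; 25 < 87.
n = 49: τ(49) = 3; 49 < 87.
n = 121: τ(121) = 3; 121 ≥ 87.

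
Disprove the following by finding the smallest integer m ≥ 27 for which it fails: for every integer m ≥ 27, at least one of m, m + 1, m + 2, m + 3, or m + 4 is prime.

Check each integer m ≥ 27 in order until m, m + 1, m + 2, m + 3, m + 4 are all composite.
m = 27: 29 is prime.
m = 28: 29 is prime.
m = 29: 29 is prime.
m = 30: 31 is prime.
m = 31: 31 is prime.
m = 32: 32 = 2 × 16; 33 = 3 × 11; 34 = 2 × 17; 35 = 5 × 7; 36 = 2 × 18 — all composite.
So m = 32 is the smallest counterexample.

m = 32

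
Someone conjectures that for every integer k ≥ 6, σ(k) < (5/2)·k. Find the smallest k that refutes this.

Check each integer k ≥ 6 in order until the claim fails.
For k = 6, 7, 8, 9, …, 21, 22, 23 the conclusion holds.
k = 24: σ(24) = 60; 60 ≥ 60.
So k = 24 is the smallest counterexample.

k = 24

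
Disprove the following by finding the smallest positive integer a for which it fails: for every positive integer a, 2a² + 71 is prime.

a = 5

a = 1: 2a² + 71 = 73, prime.
a = 2: 2a² + 71 = 79, prime.
a = 3: 2a² + 71 = 89, prime.
a = 4: 2a² + 71 = 103, prime.
a = 5: 2a² + 71 = 121 = 11 × 11, composite.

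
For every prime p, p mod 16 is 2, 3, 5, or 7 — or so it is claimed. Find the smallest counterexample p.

p = 2: 2 mod 16 = 2.
p = 3: 3 mod 16 = 3.
p = 5: 5 mod 16 = 5.
p = 7: 7 mod 16 = 7.
p = 11: 11 mod 16 = 11 — not in {2, 3, 5, 7}.
Hence p = 11 is a counterexample.

p = 11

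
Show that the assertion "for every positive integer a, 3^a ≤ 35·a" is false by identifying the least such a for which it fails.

a = 5

The first 4 eligible values, up to a = 4, all satisfy the conclusion.
a = 5: 3^a = 243 and 35·a = 175, so 243 > 175.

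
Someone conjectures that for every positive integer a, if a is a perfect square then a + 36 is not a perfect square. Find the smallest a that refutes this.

a = 64

Check each positive integer a in order until a is a perfect square but a + 36 is a perfect square.
The first 7 eligible values, up to a = 49, all satisfy the conclusion.
a = 64: 64 = 8² and 64 + 36 = 100 = 10².
Thus a = 64 disproves the claim, and no smaller a works.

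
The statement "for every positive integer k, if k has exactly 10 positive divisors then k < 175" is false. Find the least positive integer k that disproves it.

k = 48: τ(48) = 10; 48 < 175.
k = 80: τ(80) = 10; 80 < 175.
k = 112: τ(112) = 10; 112 < 175.
k = 162: τ(162) = 10; 162 < 175.
k = 176: τ(176) = 10; 176 ≥ 175.

k = 176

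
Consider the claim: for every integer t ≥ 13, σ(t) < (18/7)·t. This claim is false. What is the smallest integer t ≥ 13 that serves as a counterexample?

t = 48

For t = 13, 14, 15, 16, …, 45, 46, 47 the conclusion holds.
t = 48: σ(48) = 124; 124 ≥ 864/7.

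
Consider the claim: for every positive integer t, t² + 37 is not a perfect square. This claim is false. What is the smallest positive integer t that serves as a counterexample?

We need the least positive integer t for which t² + 37 is a perfect square.
The first 17 eligible values, up to t = 17, all satisfy the conclusion.
t = 18: 18² + 37 = 361 = 19², a perfect square.
So t = 18 is the smallest counterexample.

t = 18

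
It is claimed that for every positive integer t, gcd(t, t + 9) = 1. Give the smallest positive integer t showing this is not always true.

t = 1: gcd(1, 10) = 1.
t = 2: gcd(2, 11) = 1.
t = 3: gcd(3, 12) = 3.
Thus t = 3 disproves the claim, and no smaller t works.

t = 3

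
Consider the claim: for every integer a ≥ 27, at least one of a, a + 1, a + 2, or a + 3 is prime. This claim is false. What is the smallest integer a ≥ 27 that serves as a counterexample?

a = 27: 29 is prime.
a = 28: 29 is prime.
a = 29: 29 is prime.
a = 30: 31 is prime.
a = 31: 31 is prime.
a = 32: 32 = 2 × 16; 33 = 3 × 11; 34 = 2 × 17; 35 = 5 × 7 — all composite.
Hence a = 32 is a counterexample.

a = 32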